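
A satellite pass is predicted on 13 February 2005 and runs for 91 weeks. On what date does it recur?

Adding 91 weeks = 637 days from February 13, 2005.
February has 28 days, so 28 − 13 = 15 days remain after February 13, 2005; 637 − 15 = 622 left.
March 2005 has 31 days: 622 − 31 = 591 left.
April 2005 has 30 days: 591 − 30 = 561 left.
May 2005 has 31 days: 561 − 31 = 530 left.
June 2005 has 30 days: 530 − 30 = 500 left.
July 2005 has 31 days: 500 − 31 = 469 left.
August 2005 has 31 days: 469 − 31 = 438 left.
September 2005 has 30 days: 438 − 30 = 408 left.
October 2005 has 31 days: 408 − 31 = 377 left.
November 2005 has 30 days: 377 − 30 = 347 left.
December 2005 has 31 days: 347 − 31 = 316 left.
January 2006 has 31 days: 316 − 31 = 285 left.
February 2006 has 28 days (2006 is not a leap year): 285 − 28 = 257 left.
March 2006 has 31 days: 257 − 31 = 226 left.
April 2006 has 30 days: 226 − 30 = 196 left.
May 2006 has 31 days: 196 − 31 = 165 left.
June 2006 has 30 days: 165 − 30 = 135 left.
July 2006 has 31 days: 135 − 31 = 104 left.
August 2006 has 31 days: 104 − 31 = 73 left.
September 2006 has 30 days: 73 − 30 = 43 left.
October 2006 has 31 days: 43 − 31 = 12 left.
12 days into November 2006 → November 12, 2006.

November 12, 2006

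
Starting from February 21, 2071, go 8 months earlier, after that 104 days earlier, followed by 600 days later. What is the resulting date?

October 30, 2071

Going back 8 months from February 21, 2071:
month 2 − 8 = -6, which is month 6 of year 2070 → June 2070.
Day 21 is valid in June, giving June 21, 2070.
Going back 104 days from June 21, 2070:
Going back 21 days from June 21, 2070 reaches the end of the previous month; 104 − 21 = 83 left.
May 2070 has 31 days: 83 − 31 = 52 left.
April 2070 has 30 days: 52 − 30 = 22 left.
March 2070 has 31 days; 31 − 22 = 9 → March 9, 2070.
Advancing 600 days from March 9, 2070:
March has 31 days, so 31 − 9 = 22 days remain after March 9, 2070; 600 − 22 = 578 left.
April 2070 has 30 days: 578 − 30 = 548 left.
May 2070 has 31 days: 548 − 31 = 517 left.
June 2070 has 30 days: 517 − 30 = 487 left.
July 2070 has 31 days: 487 − 31 = 456 left.
August 2070 has 31 days: 456 − 31 = 425 left.
September 2070 has 30 days: 425 − 30 = 395 left.
October 2070 has 31 days: 395 − 31 = 364 left.
November 2070 has 30 days: 364 − 30 = 334 left.
December 2070 has 31 days: 334 − 31 = 303 left.
January 2071 has 31 days: 303 − 31 = 272 left.
February 2071 has 28 days (2071 is not a leap year): 272 − 28 = 244 left.
March 2071 has 31 days: 244 − 31 = 213 left.
April 2071 has 30 days: 213 − 30 = 183 left.
May 2071 has 31 days: 183 − 31 = 152 left.
June 2071 has 30 days: 152 − 30 = 122 left.
July 2071 has 31 days: 122 − 31 = 91 left.
August 2071 has 31 days: 91 − 31 = 60 left.
September 2071 has 30 days: 60 − 30 = 30 left.
30 days into October 2071 → October 30, 2071.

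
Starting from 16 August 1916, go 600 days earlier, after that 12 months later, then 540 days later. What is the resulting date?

June 17, 1917

Subtracting 600 days from August 16, 1916:
Going back 16 days from August 16, 1916 reaches the end of the previous month; 600 − 16 = 584 left.
July 1916 has 31 days: 584 − 31 = 553 left.
June 1916 has 30 days: 553 − 30 = 523 left.
May 1916 has 31 days: 523 − 31 = 492 left.
April 1916 has 30 days: 492 − 30 = 462 left.
March 1916 has 31 days: 462 − 31 = 431 left.
February 1916 has 29 days (1916 is a leap year): 431 − 29 = 402 left.
January 1916 has 31 days: 402 − 31 = 371 left.
December 1915 has 31 days: 371 − 31 = 340 left.
November 1915 has 30 days: 340 − 30 = 310 left.
October 1915 has 31 days: 310 − 31 = 279 left.
September 1915 has 30 days: 279 − 30 = 249 left.
August 1915 has 31 days: 249 − 31 = 218 left.
July 1915 has 31 days: 218 − 31 = 187 left.
June 1915 has 30 days: 187 − 30 = 157 left.
May 1915 has 31 days: 157 − 31 = 126 left.
April 1915 has 30 days: 126 − 30 = 96 left.
March 1915 has 31 days: 96 − 31 = 65 left.
February 1915 has 28 days (1915 is not a leap year): 65 − 28 = 37 left.
January 1915 has 31 days: 37 − 31 = 6 left.
December 1914 has 31 days; 31 − 6 = 25 → December 25, 1914.
Advancing 12 months from December 25, 1914:
month 12 + 12 = 24, which is month 12 of year 1915 → December 1915.
Day 25 is valid in December, giving December 25, 1915.
Advancing 540 days from December 25, 1915:
December has 31 days, so 31 − 25 = 6 days remain after December 25, 1915; 540 − 6 = 534 left.
January 1916 has 31 days: 534 − 31 = 503 left.
February 1916 has 29 days (1916 is a leap year): 503 − 29 = 474 left.
March 1916 has 31 days: 474 − 31 = 443 left.
April 1916 has 30 days: 443 − 30 = 413 left.
May 1916 has 31 days: 413 − 31 = 382 left.
June 1916 has 30 days: 382 − 30 = 352 left.
July 1916 has 31 days: 352 − 31 = 321 left.
August 1916 has 31 days: 321 − 31 = 290 left.
September 1916 has 30 days: 290 − 30 = 260 left.
October 1916 has 31 days: 260 − 31 = 229 left.
November 1916 has 30 days: 229 − 30 = 199 left.
December 1916 has 31 days: 199 − 31 = 168 left.
January 1917 has 31 days: 168 − 31 = 137 left.
February 1917 has 28 days (1917 is not a leap year): 137 − 28 = 109 left.
March 1917 has 31 days: 109 − 31 = 78 left.
April 1917 has 30 days: 78 − 30 = 48 left.
May 1917 has 31 days: 48 − 31 = 17 left.
17 days into June 1917 → June 17, 1917.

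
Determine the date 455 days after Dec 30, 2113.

Adding 455 days from December 30, 2113.
December has 31 days, so 31 − 30 = 1 day remains after December 30, 2113; 455 − 1 = 454 left.
January 2114 has 31 days: 454 − 31 = 423 left.
February 2114 has 28 days (2114 is not a leap year): 423 − 28 = 395 left.
March 2114 has 31 days: 395 − 31 = 364 left.
April 2114 has 30 days: 364 − 30 = 334 left.
May 2114 has 31 days: 334 − 31 = 303 left.
June 2114 has 30 days: 303 − 30 = 273 left.
July 2114 has 31 days: 273 − 31 = 242 left.
August 2114 has 31 days: 242 − 31 = 211 left.
September 2114 has 30 days: 211 − 30 = 181 left.
October 2114 has 31 days: 181 − 31 = 150 left.
November 2114 has 30 days: 150 − 30 = 120 left.
December 2114 has 31 days: 120 − 31 = 89 left.
January 2115 has 31 days: 89 − 31 = 58 left.
February 2115 has 28 days (2115 is not a leap year): 58 − 28 = 30 left.
30 days into March 2115 → March 30, 2115.

March 30, 2115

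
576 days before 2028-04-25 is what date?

September 27, 2026

Counting back 576 days from April 25, 2028.
Going back 25 days from April 25, 2028 reaches the end of the previous month; 576 − 25 = 551 left.
March 2028 has 31 days: 551 − 31 = 520 left.
February 2028 has 29 days (2028 is a leap year): 520 − 29 = 491 left.
January 2028 has 31 days: 491 − 31 = 460 left.
December 2027 has 31 days: 460 − 31 = 429 left.
November 2027 has 30 days: 429 − 30 = 399 left.
October 2027 has 31 days: 399 − 31 = 368 left.
September 2027 has 30 days: 368 − 30 = 338 left.
August 2027 has 31 days: 338 − 31 = 307 left.
July 2027 has 31 days: 307 − 31 = 276 left.
June 2027 has 30 days: 276 − 30 = 246 left.
May 2027 has 31 days: 246 − 31 = 215 left.
April 2027 has 30 days: 215 − 30 = 185 left.
March 2027 has 31 days: 185 − 31 = 154 left.
February 2027 has 28 days (2027 is not a leap year): 154 − 28 = 126 left.
January 2027 has 31 days: 126 − 31 = 95 left.
December 2026 has 31 days: 95 − 31 = 64 left.
November 2026 has 30 days: 64 − 30 = 34 left.
October 2026 has 31 days: 34 − 31 = 3 left.
September 2026 has 30 days; 30 − 3 = 27 → September 27, 2026.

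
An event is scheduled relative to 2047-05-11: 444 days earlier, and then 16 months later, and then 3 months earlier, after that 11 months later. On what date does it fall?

February 21, 2048

Going back 444 days from May 11, 2047:
Going back 11 days from May 11, 2047 reaches the end of the previous month; 444 − 11 = 433 left.
April 2047 has 30 days: 433 − 30 = 403 left.
March 2047 has 31 days: 403 − 31 = 372 left.
February 2047 has 28 days (2047 is not a leap year): 372 − 28 = 344 left.
January 2047 has 31 days: 344 − 31 = 313 left.
December 2046 has 31 days: 313 − 31 = 282 left.
November 2046 has 30 days: 282 − 30 = 252 left.
October 2046 has 31 days: 252 − 31 = 221 left.
September 2046 has 30 days: 221 − 30 = 191 left.
August 2046 has 31 days: 191 − 31 = 160 left.
July 2046 has 31 days: 160 − 31 = 129 left.
June 2046 has 30 days: 129 − 30 = 99 left.
May 2046 has 31 days: 99 − 31 = 68 left.
April 2046 has 30 days: 68 − 30 = 38 left.
March 2046 has 31 days: 38 − 31 = 7 left.
February 2046 has 28 days; 28 − 7 = 21 → February 21, 2046.
Adding 16 months from February 21, 2046:
month 2 + 16 = 18, which is month 6 of year 2047 → June 2047.
Day 21 is valid in June, giving June 21, 2047.
Going back 3 months from June 21, 2047:
month 6 − 3 = 3 → March 2047.
Day 21 is valid in March, giving March 21, 2047.
Adding 11 months from March 21, 2047:
month 3 + 11 = 14, which is month 2 of year 2048 → February 2048.
Day 21 is valid in February, giving February 21, 2048.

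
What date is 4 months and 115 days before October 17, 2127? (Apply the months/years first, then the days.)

Subtracting 4 months and 115 days from October 17, 2127: first the month/year part, then the days.
month 10 − 4 = 6 → June 2127.
Day 17 is valid in June, giving June 17, 2127.
Now subtract 115 days from June 17, 2127.
Going back 17 days from June 17, 2127 reaches the end of the previous month; 115 − 17 = 98 left.
May 2127 has 31 days: 98 − 31 = 67 left.
April 2127 has 30 days: 67 − 30 = 37 left.
March 2127 has 31 days: 37 − 31 = 6 left.
February 2127 has 28 days; 28 − 6 = 22 → February 22, 2127.

February 22, 2127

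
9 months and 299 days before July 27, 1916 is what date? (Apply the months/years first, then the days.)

January 1, 1915

Subtracting 9 months and 299 days from July 27, 1916: first the month/year part, then the days.
month 7 − 9 = -2, which is month 10 of year 1915 → October 1915.
Day 27 is valid in October, giving October 27, 1915.
Now subtract 299 days from October 27, 1915.
Going back 27 days from October 27, 1915 reaches the end of the previous month; 299 − 27 = 272 left.
September 1915 has 30 days: 272 − 30 = 242 left.
August 1915 has 31 days: 242 − 31 = 211 left.
July 1915 has 31 days: 211 − 31 = 180 left.
June 1915 has 30 days: 180 − 30 = 150 left.
May 1915 has 31 days: 150 − 31 = 119 left.
April 1915 has 30 days: 119 − 30 = 89 left.
March 1915 has 31 days: 89 − 31 = 58 left.
February 1915 has 28 days (1915 is not a leap year): 58 − 28 = 30 left.
January 1915 has 31 days; 31 − 30 = 1 → January 1, 1915.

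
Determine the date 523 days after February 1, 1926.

July 9, 1927

Adding 523 days from February 1, 1926.
February has 28 days, so 28 − 1 = 27 days remain after February 1, 1926; 523 − 27 = 496 left.
March 1926 has 31 days: 496 − 31 = 465 left.
April 1926 has 30 days: 465 − 30 = 435 left.
May 1926 has 31 days: 435 − 31 = 404 left.
June 1926 has 30 days: 404 − 30 = 374 left.
July 1926 has 31 days: 374 − 31 = 343 left.
August 1926 has 31 days: 343 − 31 = 312 left.
September 1926 has 30 days: 312 − 30 = 282 left.
October 1926 has 31 days: 282 − 31 = 251 left.
November 1926 has 30 days: 251 − 30 = 221 left.
December 1926 has 31 days: 221 − 31 = 190 left.
January 1927 has 31 days: 190 − 31 = 159 left.
February 1927 has 28 days (1927 is not a leap year): 159 − 28 = 131 left.
March 1927 has 31 days: 131 − 31 = 100 left.
April 1927 has 30 days: 100 − 30 = 70 left.
May 1927 has 31 days: 70 − 31 = 39 left.
June 1927 has 30 days: 39 − 30 = 9 left.
9 days into July 1927 → July 9, 1927.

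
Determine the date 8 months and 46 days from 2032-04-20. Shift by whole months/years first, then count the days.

Counting forward 8 months and 46 days from April 20, 2032: first the month/year part, then the days.
month 4 + 8 = 12 → December 2032.
Day 20 is valid in December, giving December 20, 2032.
Now add 46 days from December 20, 2032.
December has 31 days, so 31 − 20 = 11 days remain after December 20, 2032; 46 − 11 = 35 left.
January 2033 has 31 days: 35 − 31 = 4 left.
4 days into February 2033 → February 4, 2033.

February 4, 2033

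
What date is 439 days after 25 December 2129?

March 9, 2131

Advancing 439 days from December 25, 2129.
December has 31 days, so 31 − 25 = 6 days remain after December 25, 2129; 439 − 6 = 433 left.
January 2130 has 31 days: 433 − 31 = 402 left.
February 2130 has 28 days (2130 is not a leap year): 402 − 28 = 374 left.
March 2130 has 31 days: 374 − 31 = 343 left.
April 2130 has 30 days: 343 − 30 = 313 left.
May 2130 has 31 days: 313 − 31 = 282 left.
June 2130 has 30 days: 282 − 30 = 252 left.
July 2130 has 31 days: 252 − 31 = 221 left.
August 2130 has 31 days: 221 − 31 = 190 left.
September 2130 has 30 days: 190 − 30 = 160 left.
October 2130 has 31 days: 160 − 31 = 129 left.
November 2130 has 30 days: 129 − 30 = 99 left.
December 2130 has 31 days: 99 − 31 = 68 left.
January 2131 has 31 days: 68 − 31 = 37 left.
February 2131 has 28 days (2131 is not a leap year): 37 − 28 = 9 left.
9 days into March 2131 → March 9, 2131.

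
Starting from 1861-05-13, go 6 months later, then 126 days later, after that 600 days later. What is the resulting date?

Adding 6 months from May 13, 1861:
month 5 + 6 = 11 → November 1861.
Day 13 is valid in November, giving November 13, 1861.
Advancing 126 days from November 13, 1861:
November has 30 days, so 30 − 13 = 17 days remain after November 13, 1861; 126 − 17 = 109 left.
December 1861 has 31 days: 109 − 31 = 78 left.
January 1862 has 31 days: 78 − 31 = 47 left.
February 1862 has 28 days (1862 is not a leap year): 47 − 28 = 19 left.
19 days into March 1862 → March 19, 1862.
Adding 600 days from March 19, 1862:
March has 31 days, so 31 − 19 = 12 days remain after March 19, 1862; 600 − 12 = 588 left.
April 1862 has 30 days: 588 − 30 = 558 left.
May 1862 has 31 days: 558 − 31 = 527 left.
June 1862 has 30 days: 527 − 30 = 497 left.
July 1862 has 31 days: 497 − 31 = 466 left.
August 1862 has 31 days: 466 − 31 = 435 left.
September 1862 has 30 days: 435 − 30 = 405 left.
October 1862 has 31 days: 405 − 31 = 374 left.
November 1862 has 30 days: 374 − 30 = 344 left.
December 1862 has 31 days: 344 − 31 = 313 left.
January 1863 has 31 days: 313 − 31 = 282 left.
February 1863 has 28 days (1863 is not a leap year): 282 − 28 = 254 left.
March 1863 has 31 days: 254 − 31 = 223 left.
April 1863 has 30 days: 223 − 30 = 193 left.
May 1863 has 31 days: 193 − 31 = 162 left.
June 1863 has 30 days: 162 − 30 = 132 left.
July 1863 has 31 days: 132 − 31 = 101 left.
August 1863 has 31 days: 101 − 31 = 70 left.
September 1863 has 30 days: 70 − 30 = 40 left.
October 1863 has 31 days: 40 − 31 = 9 left.
9 days into November 1863 → November 9, 1863.

November 9, 1863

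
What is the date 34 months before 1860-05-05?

July 5, 1857

Subtracting 34 months from May 5, 1860.
month 5 − 34 = -29, which is month 7 of year 1857 → July 1857.
Day 5 is valid in July, giving July 5, 1857.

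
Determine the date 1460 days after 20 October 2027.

October 19, 2031

Advancing 1460 days from October 20, 2027.
October has 31 days, so 31 − 20 = 11 days remain after October 20, 2027; 1460 − 11 = 1449 left.
November 2027 has 30 days: 1449 − 30 = 1419 left.
December 2027 has 31 days: 1419 − 31 = 1388 left.
January 2028 has 31 days: 1388 − 31 = 1357 left.
February 2028 has 29 days (2028 is a leap year): 1357 − 29 = 1328 left.
March 2028 has 31 days: 1328 − 31 = 1297 left.
April 2028 has 30 days: 1297 − 30 = 1267 left.
May 2028 has 31 days: 1267 − 31 = 1236 left.
June 2028 has 30 days: 1236 − 30 = 1206 left.
July 2028 has 31 days: 1206 − 31 = 1175 left.
August 2028 has 31 days: 1175 − 31 = 1144 left.
September 2028 has 30 days: 1144 − 30 = 1114 left.
October 2028 has 31 days: 1114 − 31 = 1083 left.
November 2028 has 30 days: 1083 − 30 = 1053 left.
December 2028 has 31 days: 1053 − 31 = 1022 left.
January 2029 has 31 days: 1022 − 31 = 991 left.
February 2029 has 28 days (2029 is not a leap year): 991 − 28 = 963 left.
March 2029 has 31 days: 963 − 31 = 932 left.
April 2029 has 30 days: 932 − 30 = 902 left.
May 2029 has 31 days: 902 − 31 = 871 left.
June 2029 has 30 days: 871 − 30 = 841 left.
July 2029 has 31 days: 841 − 31 = 810 left.
August 2029 has 31 days: 810 − 31 = 779 left.
September 2029 has 30 days: 779 − 30 = 749 left.
October 2029 has 31 days: 749 − 31 = 718 left.
November 2029 has 30 days: 718 − 30 = 688 left.
December 2029 has 31 days: 688 − 31 = 657 left.
January 2030 has 31 days: 657 − 31 = 626 left.
February 2030 has 28 days (2030 is not a leap year): 626 − 28 = 598 left.
March 2030 has 31 days: 598 − 31 = 567 left.
April 2030 has 30 days: 567 − 30 = 537 left.
May 2030 has 31 days: 537 − 31 = 506 left.
June 2030 has 30 days: 506 − 30 = 476 left.
July 2030 has 31 days: 476 − 31 = 445 left.
August 2030 has 31 days: 445 − 31 = 414 left.
September 2030 has 30 days: 414 − 30 = 384 left.
October 2030 has 31 days: 384 − 31 = 353 left.
November 2030 has 30 days: 353 − 30 = 323 left.
December 2030 has 31 days: 323 − 31 = 292 left.
January 2031 has 31 days: 292 − 31 = 261 left.
February 2031 has 28 days (2031 is not a leap year): 261 − 28 = 233 left.
March 2031 has 31 days: 233 − 31 = 202 left.
April 2031 has 30 days: 202 − 30 = 172 left.
May 2031 has 31 days: 172 − 31 = 141 left.
June 2031 has 30 days: 141 − 30 = 111 left.
July 2031 has 31 days: 111 − 31 = 80 left.
August 2031 has 31 days: 80 − 31 = 49 left.
September 2031 has 30 days: 49 − 30 = 19 left.
19 days into October 2031 → October 19, 2031.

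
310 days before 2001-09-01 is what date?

October 26, 2000

Counting back 310 days from September 1, 2001.
Going back 1 day from September 1, 2001 reaches the end of the previous month; 310 − 1 = 309 left.
August 2001 has 31 days: 309 − 31 = 278 left.
July 2001 has 31 days: 278 − 31 = 247 left.
June 2001 has 30 days: 247 − 30 = 217 left.
May 2001 has 31 days: 217 − 31 = 186 left.
April 2001 has 30 days: 186 − 30 = 156 left.
March 2001 has 31 days: 156 − 31 = 125 left.
February 2001 has 28 days (2001 is not a leap year): 125 − 28 = 97 left.
January 2001 has 31 days: 97 − 31 = 66 left.
December 2000 has 31 days: 66 − 31 = 35 left.
November 2000 has 30 days: 35 − 30 = 5 left.
October 2000 has 31 days; 31 − 5 = 26 → October 26, 2000.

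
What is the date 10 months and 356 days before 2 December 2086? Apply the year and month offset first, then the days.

Counting back 10 months and 356 days from December 2, 2086: first the month/year part, then the days.
month 12 − 10 = 2 → February 2086.
Day 2 is valid in February, giving February 2, 2086.
Now subtract 356 days from February 2, 2086.
Going back 2 days from February 2, 2086 reaches the end of the previous month; 356 − 2 = 354 left.
January 2086 has 31 days: 354 − 31 = 323 left.
December 2085 has 31 days: 323 − 31 = 292 left.
November 2085 has 30 days: 292 − 30 = 262 left.
October 2085 has 31 days: 262 − 31 = 231 left.
September 2085 has 30 days: 231 − 30 = 201 left.
August 2085 has 31 days: 201 − 31 = 170 left.
July 2085 has 31 days: 170 − 31 = 139 left.
June 2085 has 30 days: 139 − 30 = 109 left.
May 2085 has 31 days: 109 − 31 = 78 left.
April 2085 has 30 days: 78 − 30 = 48 left.
March 2085 has 31 days: 48 − 31 = 17 left.
February 2085 has 28 days; 28 − 17 = 11 → February 11, 2085.

February 11, 2085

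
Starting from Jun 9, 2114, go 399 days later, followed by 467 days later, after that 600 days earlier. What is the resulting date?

March 2, 2115

Adding 399 days from June 9, 2114:
June has 30 days, so 30 − 9 = 21 days remain after June 9, 2114; 399 − 21 = 378 left.
July 2114 has 31 days: 378 − 31 = 347 left.
August 2114 has 31 days: 347 − 31 = 316 left.
September 2114 has 30 days: 316 − 30 = 286 left.
October 2114 has 31 days: 286 − 31 = 255 left.
November 2114 has 30 days: 255 − 30 = 225 left.
December 2114 has 31 days: 225 − 31 = 194 left.
January 2115 has 31 days: 194 − 31 = 163 left.
February 2115 has 28 days (2115 is not a leap year): 163 − 28 = 135 left.
March 2115 has 31 days: 135 − 31 = 104 left.
April 2115 has 30 days: 104 − 30 = 74 left.
May 2115 has 31 days: 74 − 31 = 43 left.
June 2115 has 30 days: 43 − 30 = 13 left.
13 days into July 2115 → July 13, 2115.
Adding 467 days from July 13, 2115:
July has 31 days, so 31 − 13 = 18 days remain after July 13, 2115; 467 − 18 = 449 left.
August 2115 has 31 days: 449 − 31 = 418 left.
September 2115 has 30 days: 418 − 30 = 388 left.
October 2115 has 31 days: 388 − 31 = 357 left.
November 2115 has 30 days: 357 − 30 = 327 left.
December 2115 has 31 days: 327 − 31 = 296 left.
January 2116 has 31 days: 296 − 31 = 265 left.
February 2116 has 29 days (2116 is a leap year): 265 − 29 = 236 left.
March 2116 has 31 days: 236 − 31 = 205 left.
April 2116 has 30 days: 205 − 30 = 175 left.
May 2116 has 31 days: 175 − 31 = 144 left.
June 2116 has 30 days: 144 − 30 = 114 left.
July 2116 has 31 days: 114 − 31 = 83 left.
August 2116 has 31 days: 83 − 31 = 52 left.
September 2116 has 30 days: 52 − 30 = 22 left.
22 days into October 2116 → October 22, 2116.
Subtracting 600 days from October 22, 2116:
Going back 22 days from October 22, 2116 reaches the end of the previous month; 600 − 22 = 578 left.
September 2116 has 30 days: 578 − 30 = 548 left.
August 2116 has 31 days: 548 − 31 = 517 left.
July 2116 has 31 days: 517 − 31 = 486 left.
June 2116 has 30 days: 486 − 30 = 456 left.
May 2116 has 31 days: 456 − 31 = 425 left.
April 2116 has 30 days: 425 − 30 = 395 left.
March 2116 has 31 days: 395 − 31 = 364 left.
February 2116 has 29 days (2116 is a leap year): 364 − 29 = 335 left.
January 2116 has 31 days: 335 − 31 = 304 left.
December 2115 has 31 days: 304 − 31 = 273 left.
November 2115 has 30 days: 273 − 30 = 243 left.
October 2115 has 31 days: 243 − 31 = 212 left.
September 2115 has 30 days: 212 − 30 = 182 left.
August 2115 has 31 days: 182 − 31 = 151 left.
July 2115 has 31 days: 151 − 31 = 120 left.
June 2115 has 30 days: 120 − 30 = 90 left.
May 2115 has 31 days: 90 − 31 = 59 left.
April 2115 has 30 days: 59 − 30 = 29 left.
March 2115 has 31 days; 31 − 29 = 2 → March 2, 2115.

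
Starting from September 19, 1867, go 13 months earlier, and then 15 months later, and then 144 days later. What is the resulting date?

Going back 13 months from September 19, 1867:
month 9 − 13 = -4, which is month 8 of year 1866 → August 1866.
Day 19 is valid in August, giving August 19, 1866.
Advancing 15 months from August 19, 1866:
month 8 + 15 = 23, which is month 11 of year 1867 → November 1867.
Day 19 is valid in November, giving November 19, 1867.
Adding 144 days from November 19, 1867:
November has 30 days, so 30 − 19 = 11 days remain after November 19, 1867; 144 − 11 = 133 left.
December 1867 has 31 days: 133 − 31 = 102 left.
January 1868 has 31 days: 102 − 31 = 71 left.
February 1868 has 29 days (1868 is a leap year): 71 − 29 = 42 left.
March 1868 has 31 days: 42 − 31 = 11 left.
11 days into April 1868 → April 11, 1868.

April 11, 1868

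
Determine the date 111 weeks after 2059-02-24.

April 11, 2061

Adding 111 weeks = 777 days from February 24, 2059.
February has 28 days, so 28 − 24 = 4 days remain after February 24, 2059; 777 − 4 = 773 left.
March 2059 has 31 days: 773 − 31 = 742 left.
April 2059 has 30 days: 742 − 30 = 712 left.
May 2059 has 31 days: 712 − 31 = 681 left.
June 2059 has 30 days: 681 − 30 = 651 left.
July 2059 has 31 days: 651 − 31 = 620 left.
August 2059 has 31 days: 620 − 31 = 589 left.
September 2059 has 30 days: 589 − 30 = 559 left.
October 2059 has 31 days: 559 − 31 = 528 left.
November 2059 has 30 days: 528 − 30 = 498 left.
December 2059 has 31 days: 498 − 31 = 467 left.
January 2060 has 31 days: 467 − 31 = 436 left.
February 2060 has 29 days (2060 is a leap year): 436 − 29 = 407 left.
March 2060 has 31 days: 407 − 31 = 376 left.
April 2060 has 30 days: 376 − 30 = 346 left.
May 2060 has 31 days: 346 − 31 = 315 left.
June 2060 has 30 days: 315 − 30 = 285 left.
July 2060 has 31 days: 285 − 31 = 254 left.
August 2060 has 31 days: 254 − 31 = 223 left.
September 2060 has 30 days: 223 − 30 = 193 left.
October 2060 has 31 days: 193 − 31 = 162 left.
November 2060 has 30 days: 162 − 30 = 132 left.
December 2060 has 31 days: 132 − 31 = 101 left.
January 2061 has 31 days: 101 − 31 = 70 left.
February 2061 has 28 days (2061 is not a leap year): 70 − 28 = 42 left.
March 2061 has 31 days: 42 − 31 = 11 left.
11 days into April 2061 → April 11, 2061.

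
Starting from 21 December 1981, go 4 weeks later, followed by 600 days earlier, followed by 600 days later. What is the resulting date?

January 18, 1982

Advancing 4 weeks (= 28 days) from December 21, 1981:
December has 31 days, so 31 − 21 = 10 days remain after December 21, 1981; 28 − 10 = 18 left.
18 days into January 1982 → January 18, 1982.
Subtracting 600 days from January 18, 1982:
Going back 18 days from January 18, 1982 reaches the end of the previous month; 600 − 18 = 582 left.
December 1981 has 31 days: 582 − 31 = 551 left.
November 1981 has 30 days: 551 − 30 = 521 left.
October 1981 has 31 days: 521 − 31 = 490 left.
September 1981 has 30 days: 490 − 30 = 460 left.
August 1981 has 31 days: 460 − 31 = 429 left.
July 1981 has 31 days: 429 − 31 = 398 left.
June 1981 has 30 days: 398 − 30 = 368 left.
May 1981 has 31 days: 368 − 31 = 337 left.
April 1981 has 30 days: 337 − 30 = 307 left.
March 1981 has 31 days: 307 − 31 = 276 left.
February 1981 has 28 days (1981 is not a leap year): 276 − 28 = 248 left.
January 1981 has 31 days: 248 − 31 = 217 left.
December 1980 has 31 days: 217 − 31 = 186 left.
November 1980 has 30 days: 186 − 30 = 156 left.
October 1980 has 31 days: 156 − 31 = 125 left.
September 1980 has 30 days: 125 − 30 = 95 left.
August 1980 has 31 days: 95 − 31 = 64 left.
July 1980 has 31 days: 64 − 31 = 33 left.
June 1980 has 30 days: 33 − 30 = 3 left.
May 1980 has 31 days; 31 − 3 = 28 → May 28, 1980.
Adding 600 days from May 28, 1980:
May has 31 days, so 31 − 28 = 3 days remain after May 28, 1980; 600 − 3 = 597 left.
June 1980 has 30 days: 597 − 30 = 567 left.
July 1980 has 31 days: 567 − 31 = 536 left.
August 1980 has 31 days: 536 − 31 = 505 left.
September 1980 has 30 days: 505 − 30 = 475 left.
October 1980 has 31 days: 475 − 31 = 444 left.
November 1980 has 30 days: 444 − 30 = 414 left.
December 1980 has 31 days: 414 − 31 = 383 left.
January 1981 has 31 days: 383 − 31 = 352 left.
February 1981 has 28 days (1981 is not a leap year): 352 − 28 = 324 left.
March 1981 has 31 days: 324 − 31 = 293 left.
April 1981 has 30 days: 293 − 30 = 263 left.
May 1981 has 31 days: 263 − 31 = 232 left.
June 1981 has 30 days: 232 − 30 = 202 left.
July 1981 has 31 days: 202 − 31 = 171 left.
August 1981 has 31 days: 171 − 31 = 140 left.
September 1981 has 30 days: 140 − 30 = 110 left.
October 1981 has 31 days: 110 − 31 = 79 left.
November 1981 has 30 days: 79 − 30 = 49 left.
December 1981 has 31 days: 49 − 31 = 18 left.
18 days into January 1982 → January 18, 1982.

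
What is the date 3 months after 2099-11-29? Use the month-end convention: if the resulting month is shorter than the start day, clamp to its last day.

Adding 3 months from November 29, 2099.
month 11 + 3 = 14, which is month 2 of year 2100 → February 2100.
February 2100 has only 28 days (2100 is not a leap year (divisible by 100 but not 400) — relevant if February), and the start was day 29, so the date clamps to February 28, 2100.

February 28, 2100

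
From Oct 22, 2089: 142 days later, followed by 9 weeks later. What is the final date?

May 15, 2090

Adding 142 days from October 22, 2089:
October has 31 days, so 31 − 22 = 9 days remain after October 22, 2089; 142 − 9 = 133 left.
November 2089 has 30 days: 133 − 30 = 103 left.
December 2089 has 31 days: 103 − 31 = 72 left.
January 2090 has 31 days: 72 − 31 = 41 left.
February 2090 has 28 days (2090 is not a leap year): 41 − 28 = 13 left.
13 days into March 2090 → March 13, 2090.
Counting forward 9 weeks (= 63 days) from March 13, 2090:
March has 31 days, so 31 − 13 = 18 days remain after March 13, 2090; 63 − 18 = 45 left.
April 2090 has 30 days: 45 − 30 = 15 left.
15 days into May 2090 → May 15, 2090.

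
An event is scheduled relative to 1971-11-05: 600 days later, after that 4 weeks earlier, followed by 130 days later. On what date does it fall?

Advancing 600 days from November 5, 1971:
November has 30 days, so 30 − 5 = 25 days remain after November 5, 1971; 600 − 25 = 575 left.
December 1971 has 31 days: 575 − 31 = 544 left.
January 1972 has 31 days: 544 − 31 = 513 left.
February 1972 has 29 days (1972 is a leap year): 513 − 29 = 484 left.
March 1972 has 31 days: 484 − 31 = 453 left.
April 1972 has 30 days: 453 − 30 = 423 left.
May 1972 has 31 days: 423 − 31 = 392 left.
June 1972 has 30 days: 392 − 30 = 362 left.
July 1972 has 31 days: 362 − 31 = 331 left.
August 1972 has 31 days: 331 − 31 = 300 left.
September 1972 has 30 days: 300 − 30 = 270 left.
October 1972 has 31 days: 270 − 31 = 239 left.
November 1972 has 30 days: 239 − 30 = 209 left.
December 1972 has 31 days: 209 − 31 = 178 left.
January 1973 has 31 days: 178 − 31 = 147 left.
February 1973 has 28 days (1973 is not a leap year): 147 − 28 = 119 left.
March 1973 has 31 days: 119 − 31 = 88 left.
April 1973 has 30 days: 88 − 30 = 58 left.
May 1973 has 31 days: 58 − 31 = 27 left.
27 days into June 1973 → June 27, 1973.
Counting back 4 weeks (= 28 days) from June 27, 1973:
Going back 27 days from June 27, 1973 reaches the end of the previous month; 28 − 27 = 1 left.
May 1973 has 31 days; 31 − 1 = 30 → May 30, 1973.
Advancing 130 days from May 30, 1973:
May has 31 days, so 31 − 30 = 1 day remains after May 30, 1973; 130 − 1 = 129 left.
June 1973 has 30 days: 129 − 30 = 99 left.
July 1973 has 31 days: 99 − 31 = 68 left.
August 1973 has 31 days: 68 − 31 = 37 left.
September 1973 has 30 days: 37 − 30 = 7 left.
7 days into October 1973 → October 7, 1973.

October 7, 1973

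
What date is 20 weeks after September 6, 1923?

January 24, 1924

Adding 20 weeks = 140 days from September 6, 1923.
September has 30 days, so 30 − 6 = 24 days remain after September 6, 1923; 140 − 24 = 116 left.
October 1923 has 31 days: 116 − 31 = 85 left.
November 1923 has 30 days: 85 − 30 = 55 left.
December 1923 has 31 days: 55 − 31 = 24 left.
24 days into January 1924 → January 24, 1924.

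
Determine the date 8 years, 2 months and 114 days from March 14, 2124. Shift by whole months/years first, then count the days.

Counting forward 8 years, 2 months and 114 days from March 14, 2124: first the month/year part, then the days.
+8 years → 2132; month 3 + 2 = 5 → May 2132.
Day 14 is valid in May, giving May 14, 2132.
Now add 114 days from May 14, 2132.
May has 31 days, so 31 − 14 = 17 days remain after May 14, 2132; 114 − 17 = 97 left.
June 2132 has 30 days: 97 − 30 = 67 left.
July 2132 has 31 days: 67 − 31 = 36 left.
August 2132 has 31 days: 36 − 31 = 5 left.
5 days into September 2132 → September 5, 2132.

September 5, 2132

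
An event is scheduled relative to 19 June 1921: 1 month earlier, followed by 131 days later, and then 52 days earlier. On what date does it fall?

Subtracting 1 month from June 19, 1921:
month 6 − 1 = 5 → May 1921.
Day 19 is valid in May, giving May 19, 1921.
Advancing 131 days from May 19, 1921:
May has 31 days, so 31 − 19 = 12 days remain after May 19, 1921; 131 − 12 = 119 left.
June 1921 has 30 days: 119 − 30 = 89 left.
July 1921 has 31 days: 89 − 31 = 58 left.
August 1921 has 31 days: 58 − 31 = 27 left.
27 days into September 1921 → September 27, 1921.
Going back 52 days from September 27, 1921:
Going back 27 days from September 27, 1921 reaches the end of the previous month; 52 − 27 = 25 left.
August 1921 has 31 days; 31 − 25 = 6 → August 6, 1921.

August 6, 1921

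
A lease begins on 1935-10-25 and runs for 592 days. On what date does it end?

June 8, 1937

Adding 592 days from October 25, 1935.
October has 31 days, so 31 − 25 = 6 days remain after October 25, 1935; 592 − 6 = 586 left.
November 1935 has 30 days: 586 − 30 = 556 left.
December 1935 has 31 days: 556 − 31 = 525 left.
January 1936 has 31 days: 525 − 31 = 494 left.
February 1936 has 29 days (1936 is a leap year): 494 − 29 = 465 left.
March 1936 has 31 days: 465 − 31 = 434 left.
April 1936 has 30 days: 434 − 30 = 404 left.
May 1936 has 31 days: 404 − 31 = 373 left.
June 1936 has 30 days: 373 − 30 = 343 left.
July 1936 has 31 days: 343 − 31 = 312 left.
August 1936 has 31 days: 312 − 31 = 281 left.
September 1936 has 30 days: 281 − 30 = 251 left.
October 1936 has 31 days: 251 − 31 = 220 left.
November 1936 has 30 days: 220 − 30 = 190 left.
December 1936 has 31 days: 190 − 31 = 159 left.
January 1937 has 31 days: 159 − 31 = 128 left.
February 1937 has 28 days (1937 is not a leap year): 128 − 28 = 100 left.
March 1937 has 31 days: 100 − 31 = 69 left.
April 1937 has 30 days: 69 − 30 = 39 left.
May 1937 has 31 days: 39 − 31 = 8 left.
8 days into June 1937 → June 8, 1937.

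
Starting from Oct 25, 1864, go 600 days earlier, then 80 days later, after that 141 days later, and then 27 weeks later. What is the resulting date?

Going back 600 days from October 25, 1864:
Going back 25 days from October 25, 1864 reaches the end of the previous month; 600 − 25 = 575 left.
September 1864 has 30 days: 575 − 30 = 545 left.
August 1864 has 31 days: 545 − 31 = 514 left.
July 1864 has 31 days: 514 − 31 = 483 left.
June 1864 has 30 days: 483 − 30 = 453 left.
May 1864 has 31 days: 453 − 31 = 422 left.
April 1864 has 30 days: 422 − 30 = 392 left.
March 1864 has 31 days: 392 − 31 = 361 left.
February 1864 has 29 days (1864 is a leap year): 361 − 29 = 332 left.
January 1864 has 31 days: 332 − 31 = 301 left.
December 1863 has 31 days: 301 − 31 = 270 left.
November 1863 has 30 days: 270 − 30 = 240 left.
October 1863 has 31 days: 240 − 31 = 209 left.
September 1863 has 30 days: 209 − 30 = 179 left.
August 1863 has 31 days: 179 − 31 = 148 left.
July 1863 has 31 days: 148 − 31 = 117 left.
June 1863 has 30 days: 117 − 30 = 87 left.
May 1863 has 31 days: 87 − 31 = 56 left.
April 1863 has 30 days: 56 − 30 = 26 left.
March 1863 has 31 days; 31 − 26 = 5 → March 5, 1863.
Advancing 80 days from March 5, 1863:
March has 31 days, so 31 − 5 = 26 days remain after March 5, 1863; 80 − 26 = 54 left.
April 1863 has 30 days: 54 − 30 = 24 left.
24 days into May 1863 → May 24, 1863.
Adding 141 days from May 24, 1863:
May has 31 days, so 31 − 24 = 7 days remain after May 24, 1863; 141 − 7 = 134 left.
June 1863 has 30 days: 134 − 30 = 104 left.
July 1863 has 31 days: 104 − 31 = 73 left.
August 1863 has 31 days: 73 − 31 = 42 left.
September 1863 has 30 days: 42 − 30 = 12 left.
12 days into October 1863 → October 12, 1863.
Adding 27 weeks (= 189 days) from October 12, 1863:
October has 31 days, so 31 − 12 = 19 days remain after October 12, 1863; 189 − 19 = 170 left.
November 1863 has 30 days: 170 − 30 = 140 left.
December 1863 has 31 days: 140 − 31 = 109 left.
January 1864 has 31 days: 109 − 31 = 78 left.
February 1864 has 29 days (1864 is a leap year): 78 − 29 = 49 left.
March 1864 has 31 days: 49 − 31 = 18 left.
18 days into April 1864 → April 18, 1864.

April 18, 1864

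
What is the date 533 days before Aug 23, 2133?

Counting back 533 days from August 23, 2133.
Going back 23 days from August 23, 2133 reaches the end of the previous month; 533 − 23 = 510 left.
July 2133 has 31 days: 510 − 31 = 479 left.
June 2133 has 30 days: 479 − 30 = 449 left.
May 2133 has 31 days: 449 − 31 = 418 left.
April 2133 has 30 days: 418 − 30 = 388 left.
March 2133 has 31 days: 388 − 31 = 357 left.
February 2133 has 28 days (2133 is not a leap year): 357 − 28 = 329 left.
January 2133 has 31 days: 329 − 31 = 298 left.
December 2132 has 31 days: 298 − 31 = 267 left.
November 2132 has 30 days: 267 − 30 = 237 left.
October 2132 has 31 days: 237 − 31 = 206 left.
September 2132 has 30 days: 206 − 30 = 176 left.
August 2132 has 31 days: 176 − 31 = 145 left.
July 2132 has 31 days: 145 − 31 = 114 left.
June 2132 has 30 days: 114 − 30 = 84 left.
May 2132 has 31 days: 84 − 31 = 53 left.
April 2132 has 30 days: 53 − 30 = 23 left.
March 2132 has 31 days; 31 − 23 = 8 → March 8, 2132.

March 8, 2132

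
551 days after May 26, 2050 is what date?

November 28, 2051

Advancing 551 days from May 26, 2050.
May has 31 days, so 31 − 26 = 5 days remain after May 26, 2050; 551 − 5 = 546 left.
June 2050 has 30 days: 546 − 30 = 516 left.
July 2050 has 31 days: 516 − 31 = 485 left.
August 2050 has 31 days: 485 − 31 = 454 left.
September 2050 has 30 days: 454 − 30 = 424 left.
October 2050 has 31 days: 424 − 31 = 393 left.
November 2050 has 30 days: 393 − 30 = 363 left.
December 2050 has 31 days: 363 − 31 = 332 left.
January 2051 has 31 days: 332 − 31 = 301 left.
February 2051 has 28 days (2051 is not a leap year): 301 − 28 = 273 left.
March 2051 has 31 days: 273 − 31 = 242 left.
April 2051 has 30 days: 242 − 30 = 212 left.
May 2051 has 31 days: 212 − 31 = 181 left.
June 2051 has 30 days: 181 − 30 = 151 left.
July 2051 has 31 days: 151 − 31 = 120 left.
August 2051 has 31 days: 120 − 31 = 89 left.
September 2051 has 30 days: 89 − 30 = 59 left.
October 2051 has 31 days: 59 − 31 = 28 left.
28 days into November 2051 → November 28, 2051.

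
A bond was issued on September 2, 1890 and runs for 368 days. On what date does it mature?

Counting forward 368 days from September 2, 1890.
September has 30 days, so 30 − 2 = 28 days remain after September 2, 1890; 368 − 28 = 340 left.
October 1890 has 31 days: 340 − 31 = 309 left.
November 1890 has 30 days: 309 − 30 = 279 left.
December 1890 has 31 days: 279 − 31 = 248 left.
January 1891 has 31 days: 248 − 31 = 217 left.
February 1891 has 28 days (1891 is not a leap year): 217 − 28 = 189 left.
March 1891 has 31 days: 189 − 31 = 158 left.
April 1891 has 30 days: 158 − 30 = 128 left.
May 1891 has 31 days: 128 − 31 = 97 left.
June 1891 has 30 days: 97 − 30 = 67 left.
July 1891 has 31 days: 67 − 31 = 36 left.
August 1891 has 31 days: 36 − 31 = 5 left.
5 days into September 1891 → September 5, 1891.

September 5, 1891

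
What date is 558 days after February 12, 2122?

Advancing 558 days from February 12, 2122.
February has 28 days, so 28 − 12 = 16 days remain after February 12, 2122; 558 − 16 = 542 left.
March 2122 has 31 days: 542 − 31 = 511 left.
April 2122 has 30 days: 511 − 30 = 481 left.
May 2122 has 31 days: 481 − 31 = 450 left.
June 2122 has 30 days: 450 − 30 = 420 left.
July 2122 has 31 days: 420 − 31 = 389 left.
August 2122 has 31 days: 389 − 31 = 358 left.
September 2122 has 30 days: 358 − 30 = 328 left.
October 2122 has 31 days: 328 − 31 = 297 left.
November 2122 has 30 days: 297 − 30 = 267 left.
December 2122 has 31 days: 267 − 31 = 236 left.
January 2123 has 31 days: 236 − 31 = 205 left.
February 2123 has 28 days (2123 is not a leap year): 205 − 28 = 177 left.
March 2123 has 31 days: 177 − 31 = 146 left.
April 2123 has 30 days: 146 − 30 = 116 left.
May 2123 has 31 days: 116 − 31 = 85 left.
June 2123 has 30 days: 85 − 30 = 55 left.
July 2123 has 31 days: 55 − 31 = 24 left.
24 days into August 2123 → August 24, 2123.

August 24, 2123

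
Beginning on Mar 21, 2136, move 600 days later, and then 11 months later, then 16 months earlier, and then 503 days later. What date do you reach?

Adding 600 days from March 21, 2136:
March has 31 days, so 31 − 21 = 10 days remain after March 21, 2136; 600 − 10 = 590 left.
April 2136 has 30 days: 590 − 30 = 560 left.
May 2136 has 31 days: 560 − 31 = 529 left.
June 2136 has 30 days: 529 − 30 = 499 left.
July 2136 has 31 days: 499 − 31 = 468 left.
August 2136 has 31 days: 468 − 31 = 437 left.
September 2136 has 30 days: 437 − 30 = 407 left.
October 2136 has 31 days: 407 − 31 = 376 left.
November 2136 has 30 days: 376 − 30 = 346 left.
December 2136 has 31 days: 346 − 31 = 315 left.
January 2137 has 31 days: 315 − 31 = 284 left.
February 2137 has 28 days (2137 is not a leap year): 284 − 28 = 256 left.
March 2137 has 31 days: 256 − 31 = 225 left.
April 2137 has 30 days: 225 − 30 = 195 left.
May 2137 has 31 days: 195 − 31 = 164 left.
June 2137 has 30 days: 164 − 30 = 134 left.
July 2137 has 31 days: 134 − 31 = 103 left.
August 2137 has 31 days: 103 − 31 = 72 left.
September 2137 has 30 days: 72 − 30 = 42 left.
October 2137 has 31 days: 42 − 31 = 11 left.
11 days into November 2137 → November 11, 2137.
Adding 11 months from November 11, 2137:
month 11 + 11 = 22, which is month 10 of year 2138 → October 2138.
Day 11 is valid in October, giving October 11, 2138.
Subtracting 16 months from October 11, 2138:
month 10 − 16 = -6, which is month 6 of year 2137 → June 2137.
Day 11 is valid in June, giving June 11, 2137.
Counting forward 503 days from June 11, 2137:
June has 30 days, so 30 − 11 = 19 days remain after June 11, 2137; 503 − 19 = 484 left.
July 2137 has 31 days: 484 − 31 = 453 left.
August 2137 has 31 days: 453 − 31 = 422 left.
September 2137 has 30 days: 422 − 30 = 392 left.
October 2137 has 31 days: 392 − 31 = 361 left.
November 2137 has 30 days: 361 − 30 = 331 left.
December 2137 has 31 days: 331 − 31 = 300 left.
January 2138 has 31 days: 300 − 31 = 269 left.
February 2138 has 28 days (2138 is not a leap year): 269 − 28 = 241 left.
March 2138 has 31 days: 241 − 31 = 210 left.
April 2138 has 30 days: 210 − 30 = 180 left.
May 2138 has 31 days: 180 − 31 = 149 left.
June 2138 has 30 days: 149 − 30 = 119 left.
July 2138 has 31 days: 119 − 31 = 88 left.
August 2138 has 31 days: 88 − 31 = 57 left.
September 2138 has 30 days: 57 − 30 = 27 left.
27 days into October 2138 → October 27, 2138.

October 27, 2138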